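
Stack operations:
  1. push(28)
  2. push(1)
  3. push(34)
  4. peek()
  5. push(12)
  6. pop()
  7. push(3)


push(28) -> [28]
push(1) -> [28, 1]
push(34) -> [28, 1, 34]
peek()->34
push(12) -> [28, 1, 34, 12]
pop()->12, [28, 1, 34]
push(3) -> [28, 1, 34, 3]

Final stack: [28, 1, 34, 3]


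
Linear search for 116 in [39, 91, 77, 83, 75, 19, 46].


i=0: 39!=116
i=1: 91!=116
i=2: 77!=116
i=3: 83!=116
i=4: 75!=116
i=5: 19!=116
i=6: 46!=116

Not found, 7 comps


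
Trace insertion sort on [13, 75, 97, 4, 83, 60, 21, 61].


Initial: [13, 75, 97, 4, 83, 60, 21, 61]
Insert 75: [13, 75, 97, 4, 83, 60, 21, 61]
Insert 97: [13, 75, 97, 4, 83, 60, 21, 61]
Insert 4: [4, 13, 75, 97, 83, 60, 21, 61]
Insert 83: [4, 13, 75, 83, 97, 60, 21, 61]
Insert 60: [4, 13, 60, 75, 83, 97, 21, 61]
Insert 21: [4, 13, 21, 60, 75, 83, 97, 61]
Insert 61: [4, 13, 21, 60, 61, 75, 83, 97]

Sorted: [4, 13, 21, 60, 61, 75, 83, 97]


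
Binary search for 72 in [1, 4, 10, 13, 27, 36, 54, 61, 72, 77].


Step 1: lo=0, hi=9, mid=4, val=27
Step 2: lo=5, hi=9, mid=7, val=61
Step 3: lo=8, hi=9, mid=8, val=72

Found at index 8


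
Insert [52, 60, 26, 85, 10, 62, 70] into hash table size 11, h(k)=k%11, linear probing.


Insert 52: h=8 -> slot 8
Insert 60: h=5 -> slot 5
Insert 26: h=4 -> slot 4
Insert 85: h=8, 1 probes -> slot 9
Insert 10: h=10 -> slot 10
Insert 62: h=7 -> slot 7
Insert 70: h=4, 2 probes -> slot 6

Table: [None, None, None, None, 26, 60, 70, 62, 52, 85, 10]


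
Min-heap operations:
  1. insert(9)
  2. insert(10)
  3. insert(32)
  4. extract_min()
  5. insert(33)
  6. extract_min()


insert(9) -> [9]
insert(10) -> [9, 10]
insert(32) -> [9, 10, 32]
extract_min()->9, [10, 32]
insert(33) -> [10, 32, 33]
extract_min()->10, [32, 33]

Final heap: [32, 33]


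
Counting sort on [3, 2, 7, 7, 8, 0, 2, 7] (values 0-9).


Input: [3, 2, 7, 7, 8, 0, 2, 7]
Counts: [1, 0, 2, 1, 0, 0, 0, 3, 1, 0]

Sorted: [0, 2, 2, 3, 7, 7, 7, 8]


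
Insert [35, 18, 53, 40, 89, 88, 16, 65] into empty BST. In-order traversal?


Insert 35: root
Insert 18: L from 35
Insert 53: R from 35
Insert 40: R from 35 -> L from 53
Insert 89: R from 35 -> R from 53
Insert 88: R from 35 -> R from 53 -> L from 89
Insert 16: L from 35 -> L from 18
Insert 65: R from 35 -> R from 53 -> L from 89 -> L from 88

In-order: [16, 18, 35, 40, 53, 65, 88, 89]


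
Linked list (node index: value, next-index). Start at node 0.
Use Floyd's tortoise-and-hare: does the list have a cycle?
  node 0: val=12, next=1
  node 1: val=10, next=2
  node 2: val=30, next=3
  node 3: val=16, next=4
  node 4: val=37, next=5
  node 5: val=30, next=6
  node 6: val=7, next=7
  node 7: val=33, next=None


Floyd's tortoise (slow, +1) and hare (fast, +2):
  init: slow=0, fast=0
  step 1: slow=1, fast=2
  step 2: slow=2, fast=4
  step 3: slow=3, fast=6
  step 4: fast 6->7->None, no cycle

Cycle: no


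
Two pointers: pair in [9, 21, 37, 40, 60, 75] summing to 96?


lo=0(9)+hi=5(75)=84
lo=1(21)+hi=5(75)=96

Yes: 21+75=96


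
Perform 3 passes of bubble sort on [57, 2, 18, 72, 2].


Initial: [57, 2, 18, 72, 2]
Pass 1: [2, 18, 57, 2, 72] (3 swaps)
Pass 2: [2, 18, 2, 57, 72] (1 swaps)
Pass 3: [2, 2, 18, 57, 72] (1 swaps)

After 3 passes: [2, 2, 18, 57, 72]


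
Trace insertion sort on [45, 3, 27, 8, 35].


Initial: [45, 3, 27, 8, 35]
Insert 3: [3, 45, 27, 8, 35]
Insert 27: [3, 27, 45, 8, 35]
Insert 8: [3, 8, 27, 45, 35]
Insert 35: [3, 8, 27, 35, 45]

Sorted: [3, 8, 27, 35, 45]


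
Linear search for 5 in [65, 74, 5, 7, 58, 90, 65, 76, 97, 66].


i=0: 65!=5
i=1: 74!=5
i=2: 5==5 found!

Found at 2, 3 comps


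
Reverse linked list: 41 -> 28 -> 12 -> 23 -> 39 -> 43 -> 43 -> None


Step 1: curr=41, set curr.next=prev(None) | reversed so far: 41
Step 2: curr=28, set curr.next=prev(41) | reversed so far: 28 -> 41
Step 3: curr=12, set curr.next=prev(28) | reversed so far: 12 -> 28 -> 41
Step 4: curr=23, set curr.next=prev(12) | reversed so far: 23 -> 12 -> 28 -> 41
Step 5: curr=39, set curr.next=prev(23) | reversed so far: 39 -> 23 -> 12 -> 28 -> 41
Step 6: curr=43, set curr.next=prev(39) | reversed so far: 43 -> 39 -> 23 -> 12 -> 28 -> 41
Step 7: curr=43, set curr.next=prev(43) | reversed so far: 43 -> 43 -> 39 -> 23 -> 12 -> 28 -> 41

43 -> 43 -> 39 -> 23 -> 12 -> 28 -> 41 -> None


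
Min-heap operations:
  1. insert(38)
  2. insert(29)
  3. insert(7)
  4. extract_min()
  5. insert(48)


insert(38) -> [38]
insert(29) -> [29, 38]
insert(7) -> [7, 38, 29]
extract_min()->7, [29, 38]
insert(48) -> [29, 38, 48]

Final heap: [29, 38, 48]


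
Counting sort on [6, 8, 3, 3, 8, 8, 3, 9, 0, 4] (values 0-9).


Input: [6, 8, 3, 3, 8, 8, 3, 9, 0, 4]
Counts: [1, 0, 0, 3, 1, 0, 1, 0, 3, 1]

Sorted: [0, 3, 3, 3, 4, 6, 8, 8, 8, 9]


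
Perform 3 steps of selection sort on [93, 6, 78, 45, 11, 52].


Initial: [93, 6, 78, 45, 11, 52]
Step 1: min=6 at 1
  Swap: [6, 93, 78, 45, 11, 52]
Step 2: min=11 at 4
  Swap: [6, 11, 78, 45, 93, 52]
Step 3: min=45 at 3
  Swap: [6, 11, 45, 78, 93, 52]

After 3 steps: [6, 11, 45, 78, 93, 52]


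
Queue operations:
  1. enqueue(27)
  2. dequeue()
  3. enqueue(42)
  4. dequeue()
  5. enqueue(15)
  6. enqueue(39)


enqueue(27) -> [27]
dequeue()->27, []
enqueue(42) -> [42]
dequeue()->42, []
enqueue(15) -> [15]
enqueue(39) -> [15, 39]

Final queue: [15, 39]


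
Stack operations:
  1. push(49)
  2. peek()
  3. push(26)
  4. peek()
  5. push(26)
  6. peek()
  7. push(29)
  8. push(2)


push(49) -> [49]
peek()->49
push(26) -> [49, 26]
peek()->26
push(26) -> [49, 26, 26]
peek()->26
push(29) -> [49, 26, 26, 29]
push(2) -> [49, 26, 26, 29, 2]

Final stack: [49, 26, 26, 29, 2]


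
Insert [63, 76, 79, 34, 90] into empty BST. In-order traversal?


Insert 63: root
Insert 76: R from 63
Insert 79: R from 63 -> R from 76
Insert 34: L from 63
Insert 90: R from 63 -> R from 76 -> R from 79

In-order: [34, 63, 76, 79, 90]


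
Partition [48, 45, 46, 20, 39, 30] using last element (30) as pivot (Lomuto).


Pivot: 30
  20 <= 30: swap -> [20, 45, 46, 48, 39, 30]
Place pivot at 1: [20, 30, 46, 48, 39, 45]

Partitioned: [20, 30, 46, 48, 39, 45]


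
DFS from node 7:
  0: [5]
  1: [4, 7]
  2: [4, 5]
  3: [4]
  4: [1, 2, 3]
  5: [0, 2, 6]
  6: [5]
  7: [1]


Visit 7, push [1]
Visit 1, push [4]
Visit 4, push [3, 2]
Visit 2, push [5]
Visit 5, push [6, 0]
Visit 0, push []
Visit 6, push []
Visit 3, push []

DFS order: [7, 1, 4, 2, 5, 0, 6, 3]


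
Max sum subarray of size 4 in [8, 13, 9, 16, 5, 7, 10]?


[0:4]: 46
[1:5]: 43
[2:6]: 37
[3:7]: 38

Max: 46 at [0:4]


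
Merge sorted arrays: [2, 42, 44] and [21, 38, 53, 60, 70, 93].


Take 2 from A
Take 21 from B
Take 38 from B
Take 42 from A
Take 44 from A

Merged: [2, 21, 38, 42, 44, 53, 60, 70, 93]


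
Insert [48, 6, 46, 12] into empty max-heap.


Insert 48: [48]
Insert 6: [48, 6]
Insert 46: [48, 6, 46]
Insert 12: [48, 12, 46, 6]

Final heap: [48, 12, 46, 6]


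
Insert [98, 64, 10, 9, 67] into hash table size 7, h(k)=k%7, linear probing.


Insert 98: h=0 -> slot 0
Insert 64: h=1 -> slot 1
Insert 10: h=3 -> slot 3
Insert 9: h=2 -> slot 2
Insert 67: h=4 -> slot 4

Table: [98, 64, 9, 10, 67, None, None]


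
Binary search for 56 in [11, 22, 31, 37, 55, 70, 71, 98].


Step 1: lo=0, hi=7, mid=3, val=37
Step 2: lo=4, hi=7, mid=5, val=70
Step 3: lo=4, hi=4, mid=4, val=55

Not found


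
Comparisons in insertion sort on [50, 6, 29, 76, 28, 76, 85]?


Algorithm: insertion sort
Input: [50, 6, 29, 76, 28, 76, 85]
Sorted: [6, 28, 29, 50, 76, 76, 85]

10


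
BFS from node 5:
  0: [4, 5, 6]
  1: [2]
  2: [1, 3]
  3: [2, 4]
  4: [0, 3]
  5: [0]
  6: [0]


Visit 5, enqueue [0]
Visit 0, enqueue [4, 6]
Visit 4, enqueue [3]
Visit 6, enqueue []
Visit 3, enqueue [2]
Visit 2, enqueue [1]
Visit 1, enqueue []

BFS order: [5, 0, 4, 6, 3, 2, 1]


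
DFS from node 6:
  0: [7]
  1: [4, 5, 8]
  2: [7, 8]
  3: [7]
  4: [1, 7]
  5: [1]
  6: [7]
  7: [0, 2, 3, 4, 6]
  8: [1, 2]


Visit 6, push [7]
Visit 7, push [4, 3, 2, 0]
Visit 0, push []
Visit 2, push [8]
Visit 8, push [1]
Visit 1, push [5, 4]
Visit 4, push []
Visit 5, push []
Visit 3, push []

DFS order: [6, 7, 0, 2, 8, 1, 4, 5, 3]


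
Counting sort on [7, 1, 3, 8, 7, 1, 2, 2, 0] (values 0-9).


Input: [7, 1, 3, 8, 7, 1, 2, 2, 0]
Counts: [1, 2, 2, 1, 0, 0, 0, 2, 1, 0]

Sorted: [0, 1, 1, 2, 2, 3, 7, 7, 8]


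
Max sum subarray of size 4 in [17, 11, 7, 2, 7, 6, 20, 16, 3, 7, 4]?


[0:4]: 37
[1:5]: 27
[2:6]: 22
[3:7]: 35
[4:8]: 49
[5:9]: 45
[6:10]: 46
[7:11]: 30

Max: 49 at [4:8]


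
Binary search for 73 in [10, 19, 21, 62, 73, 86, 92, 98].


Step 1: lo=0, hi=7, mid=3, val=62
Step 2: lo=4, hi=7, mid=5, val=86
Step 3: lo=4, hi=4, mid=4, val=73

Found at index 4


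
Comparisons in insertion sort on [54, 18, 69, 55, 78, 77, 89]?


Algorithm: insertion sort
Input: [54, 18, 69, 55, 78, 77, 89]
Sorted: [18, 54, 55, 69, 77, 78, 89]

8


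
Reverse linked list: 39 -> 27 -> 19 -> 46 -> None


Step 1: curr=39, set curr.next=prev(None) | reversed so far: 39
Step 2: curr=27, set curr.next=prev(39) | reversed so far: 27 -> 39
Step 3: curr=19, set curr.next=prev(27) | reversed so far: 19 -> 27 -> 39
Step 4: curr=46, set curr.next=prev(19) | reversed so far: 46 -> 19 -> 27 -> 39

46 -> 19 -> 27 -> 39 -> None


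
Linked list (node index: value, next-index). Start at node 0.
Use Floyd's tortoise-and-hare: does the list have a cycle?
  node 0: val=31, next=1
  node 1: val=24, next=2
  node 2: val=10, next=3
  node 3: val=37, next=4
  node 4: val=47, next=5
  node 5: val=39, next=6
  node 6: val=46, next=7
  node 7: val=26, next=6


Floyd's tortoise (slow, +1) and hare (fast, +2):
  init: slow=0, fast=0
  step 1: slow=1, fast=2
  step 2: slow=2, fast=4
  step 3: slow=3, fast=6
  step 4: slow=4, fast=6
  step 5: slow=5, fast=6
  step 6: slow=6, fast=6
  slow == fast at node 6: cycle detected

Cycle: yes


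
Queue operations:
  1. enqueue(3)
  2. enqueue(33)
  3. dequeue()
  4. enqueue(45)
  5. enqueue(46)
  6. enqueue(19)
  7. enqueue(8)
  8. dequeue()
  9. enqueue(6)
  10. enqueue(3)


enqueue(3) -> [3]
enqueue(33) -> [3, 33]
dequeue()->3, [33]
enqueue(45) -> [33, 45]
enqueue(46) -> [33, 45, 46]
enqueue(19) -> [33, 45, 46, 19]
enqueue(8) -> [33, 45, 46, 19, 8]
dequeue()->33, [45, 46, 19, 8]
enqueue(6) -> [45, 46, 19, 8, 6]
enqueue(3) -> [45, 46, 19, 8, 6, 3]

Final queue: [45, 46, 19, 8, 6, 3]


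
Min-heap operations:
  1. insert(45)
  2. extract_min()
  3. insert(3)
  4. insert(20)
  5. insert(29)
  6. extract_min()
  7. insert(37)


insert(45) -> [45]
extract_min()->45, []
insert(3) -> [3]
insert(20) -> [3, 20]
insert(29) -> [3, 20, 29]
extract_min()->3, [20, 29]
insert(37) -> [20, 29, 37]

Final heap: [20, 29, 37]


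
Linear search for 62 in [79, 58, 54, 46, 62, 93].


i=0: 79!=62
i=1: 58!=62
i=2: 54!=62
i=3: 46!=62
i=4: 62==62 found!

Found at 4, 5 comps


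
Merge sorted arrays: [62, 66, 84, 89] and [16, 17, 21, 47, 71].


Take 16 from B
Take 17 from B
Take 21 from B
Take 47 from B
Take 62 from A
Take 66 from A
Take 71 from B

Merged: [16, 17, 21, 47, 62, 66, 71, 84, 89]


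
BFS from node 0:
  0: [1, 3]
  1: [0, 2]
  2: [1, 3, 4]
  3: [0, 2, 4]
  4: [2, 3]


Visit 0, enqueue [1, 3]
Visit 1, enqueue [2]
Visit 3, enqueue [4]
Visit 2, enqueue []
Visit 4, enqueue []

BFS order: [0, 1, 3, 2, 4]


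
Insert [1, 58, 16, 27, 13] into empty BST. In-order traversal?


Insert 1: root
Insert 58: R from 1
Insert 16: R from 1 -> L from 58
Insert 27: R from 1 -> L from 58 -> R from 16
Insert 13: R from 1 -> L from 58 -> L from 16

In-order: [1, 13, 16, 27, 58]


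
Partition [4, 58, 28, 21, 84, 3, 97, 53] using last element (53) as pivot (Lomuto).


Pivot: 53
  4 <= 53: advance i (no swap)
  28 <= 53: swap -> [4, 28, 58, 21, 84, 3, 97, 53]
  21 <= 53: swap -> [4, 28, 21, 58, 84, 3, 97, 53]
  3 <= 53: swap -> [4, 28, 21, 3, 84, 58, 97, 53]
Place pivot at 4: [4, 28, 21, 3, 53, 58, 97, 84]

Partitioned: [4, 28, 21, 3, 53, 58, 97, 84]


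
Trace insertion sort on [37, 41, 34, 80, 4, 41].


Initial: [37, 41, 34, 80, 4, 41]
Insert 41: [37, 41, 34, 80, 4, 41]
Insert 34: [34, 37, 41, 80, 4, 41]
Insert 80: [34, 37, 41, 80, 4, 41]
Insert 4: [4, 34, 37, 41, 80, 41]
Insert 41: [4, 34, 37, 41, 41, 80]

Sorted: [4, 34, 37, 41, 41, 80]


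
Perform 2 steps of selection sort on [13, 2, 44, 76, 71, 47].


Initial: [13, 2, 44, 76, 71, 47]
Step 1: min=2 at 1
  Swap: [2, 13, 44, 76, 71, 47]
Step 2: min=13 at 1
  Swap: [2, 13, 44, 76, 71, 47]

After 2 steps: [2, 13, 44, 76, 71, 47]


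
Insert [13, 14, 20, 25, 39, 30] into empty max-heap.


Insert 13: [13]
Insert 14: [14, 13]
Insert 20: [20, 13, 14]
Insert 25: [25, 20, 14, 13]
Insert 39: [39, 25, 14, 13, 20]
Insert 30: [39, 25, 30, 13, 20, 14]

Final heap: [39, 25, 30, 13, 20, 14]


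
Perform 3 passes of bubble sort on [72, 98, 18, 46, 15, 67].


Initial: [72, 98, 18, 46, 15, 67]
Pass 1: [72, 18, 46, 15, 67, 98] (4 swaps)
Pass 2: [18, 46, 15, 67, 72, 98] (4 swaps)
Pass 3: [18, 15, 46, 67, 72, 98] (1 swaps)

After 3 passes: [18, 15, 46, 67, 72, 98]


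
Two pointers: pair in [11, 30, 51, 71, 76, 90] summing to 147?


lo=0(11)+hi=5(90)=101
lo=1(30)+hi=5(90)=120
lo=2(51)+hi=5(90)=141
lo=3(71)+hi=5(90)=161
lo=3(71)+hi=4(76)=147

Yes: 71+76=147


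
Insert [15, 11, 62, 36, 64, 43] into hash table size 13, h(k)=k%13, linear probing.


Insert 15: h=2 -> slot 2
Insert 11: h=11 -> slot 11
Insert 62: h=10 -> slot 10
Insert 36: h=10, 2 probes -> slot 12
Insert 64: h=12, 1 probes -> slot 0
Insert 43: h=4 -> slot 4

Table: [64, None, 15, None, 43, None, None, None, None, None, 62, 11, 36]


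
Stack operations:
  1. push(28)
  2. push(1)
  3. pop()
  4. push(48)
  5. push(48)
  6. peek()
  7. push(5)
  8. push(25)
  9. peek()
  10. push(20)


push(28) -> [28]
push(1) -> [28, 1]
pop()->1, [28]
push(48) -> [28, 48]
push(48) -> [28, 48, 48]
peek()->48
push(5) -> [28, 48, 48, 5]
push(25) -> [28, 48, 48, 5, 25]
peek()->25
push(20) -> [28, 48, 48, 5, 25, 20]

Final stack: [28, 48, 48, 5, 25, 20]


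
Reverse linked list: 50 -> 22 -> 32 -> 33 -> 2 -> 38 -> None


Step 1: curr=50, set curr.next=prev(None) | reversed so far: 50
Step 2: curr=22, set curr.next=prev(50) | reversed so far: 22 -> 50
Step 3: curr=32, set curr.next=prev(22) | reversed so far: 32 -> 22 -> 50
Step 4: curr=33, set curr.next=prev(32) | reversed so far: 33 -> 32 -> 22 -> 50
Step 5: curr=2, set curr.next=prev(33) | reversed so far: 2 -> 33 -> 32 -> 22 -> 50
Step 6: curr=38, set curr.next=prev(2) | reversed so far: 38 -> 2 -> 33 -> 32 -> 22 -> 50

38 -> 2 -> 33 -> 32 -> 22 -> 50 -> None


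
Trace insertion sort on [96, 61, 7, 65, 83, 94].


Initial: [96, 61, 7, 65, 83, 94]
Insert 61: [61, 96, 7, 65, 83, 94]
Insert 7: [7, 61, 96, 65, 83, 94]
Insert 65: [7, 61, 65, 96, 83, 94]
Insert 83: [7, 61, 65, 83, 96, 94]
Insert 94: [7, 61, 65, 83, 94, 96]

Sorted: [7, 61, 65, 83, 94, 96]


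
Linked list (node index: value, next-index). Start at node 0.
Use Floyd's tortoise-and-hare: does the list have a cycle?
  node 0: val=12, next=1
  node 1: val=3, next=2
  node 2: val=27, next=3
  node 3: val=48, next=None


Floyd's tortoise (slow, +1) and hare (fast, +2):
  init: slow=0, fast=0
  step 1: slow=1, fast=2
  step 2: fast 2->3->None, no cycle

Cycle: no


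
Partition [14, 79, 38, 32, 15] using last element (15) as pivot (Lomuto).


Pivot: 15
  14 <= 15: advance i (no swap)
Place pivot at 1: [14, 15, 38, 32, 79]

Partitioned: [14, 15, 38, 32, 79]


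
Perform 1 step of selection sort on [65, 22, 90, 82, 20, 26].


Initial: [65, 22, 90, 82, 20, 26]
Step 1: min=20 at 4
  Swap: [20, 22, 90, 82, 65, 26]

After 1 step: [20, 22, 90, 82, 65, 26]


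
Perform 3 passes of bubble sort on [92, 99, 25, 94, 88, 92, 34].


Initial: [92, 99, 25, 94, 88, 92, 34]
Pass 1: [92, 25, 94, 88, 92, 34, 99] (5 swaps)
Pass 2: [25, 92, 88, 92, 34, 94, 99] (4 swaps)
Pass 3: [25, 88, 92, 34, 92, 94, 99] (2 swaps)

After 3 passes: [25, 88, 92, 34, 92, 94, 99]


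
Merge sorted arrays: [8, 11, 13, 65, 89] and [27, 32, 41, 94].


Take 8 from A
Take 11 from A
Take 13 from A
Take 27 from B
Take 32 from B
Take 41 from B
Take 65 from A
Take 89 from A

Merged: [8, 11, 13, 27, 32, 41, 65, 89, 94]


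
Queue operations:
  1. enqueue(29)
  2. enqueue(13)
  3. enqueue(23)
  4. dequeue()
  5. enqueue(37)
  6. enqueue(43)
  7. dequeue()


enqueue(29) -> [29]
enqueue(13) -> [29, 13]
enqueue(23) -> [29, 13, 23]
dequeue()->29, [13, 23]
enqueue(37) -> [13, 23, 37]
enqueue(43) -> [13, 23, 37, 43]
dequeue()->13, [23, 37, 43]

Final queue: [23, 37, 43]


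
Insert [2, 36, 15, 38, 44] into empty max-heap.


Insert 2: [2]
Insert 36: [36, 2]
Insert 15: [36, 2, 15]
Insert 38: [38, 36, 15, 2]
Insert 44: [44, 38, 15, 2, 36]

Final heap: [44, 38, 15, 2, 36]


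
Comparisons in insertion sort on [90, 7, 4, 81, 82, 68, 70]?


Algorithm: insertion sort
Input: [90, 7, 4, 81, 82, 68, 70]
Sorted: [4, 7, 68, 70, 81, 82, 90]

15


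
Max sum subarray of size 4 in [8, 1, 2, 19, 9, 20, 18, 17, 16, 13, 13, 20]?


[0:4]: 30
[1:5]: 31
[2:6]: 50
[3:7]: 66
[4:8]: 64
[5:9]: 71
[6:10]: 64
[7:11]: 59
[8:12]: 62

Max: 71 at [5:9]


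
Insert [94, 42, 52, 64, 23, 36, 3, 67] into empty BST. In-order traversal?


Insert 94: root
Insert 42: L from 94
Insert 52: L from 94 -> R from 42
Insert 64: L from 94 -> R from 42 -> R from 52
Insert 23: L from 94 -> L from 42
Insert 36: L from 94 -> L from 42 -> R from 23
Insert 3: L from 94 -> L from 42 -> L from 23
Insert 67: L from 94 -> R from 42 -> R from 52 -> R from 64

In-order: [3, 23, 36, 42, 52, 64, 67, 94]


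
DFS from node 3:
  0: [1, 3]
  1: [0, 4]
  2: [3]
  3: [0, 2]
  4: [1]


Visit 3, push [2, 0]
Visit 0, push [1]
Visit 1, push [4]
Visit 4, push []
Visit 2, push []

DFS order: [3, 0, 1, 4, 2]


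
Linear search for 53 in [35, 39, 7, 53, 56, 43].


i=0: 35!=53
i=1: 39!=53
i=2: 7!=53
i=3: 53==53 found!

Found at 3, 4 comps


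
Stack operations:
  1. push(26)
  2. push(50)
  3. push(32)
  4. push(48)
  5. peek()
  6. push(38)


push(26) -> [26]
push(50) -> [26, 50]
push(32) -> [26, 50, 32]
push(48) -> [26, 50, 32, 48]
peek()->48
push(38) -> [26, 50, 32, 48, 38]

Final stack: [26, 50, 32, 48, 38]


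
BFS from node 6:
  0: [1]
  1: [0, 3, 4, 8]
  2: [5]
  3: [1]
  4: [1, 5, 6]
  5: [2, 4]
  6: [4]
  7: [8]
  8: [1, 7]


Visit 6, enqueue [4]
Visit 4, enqueue [1, 5]
Visit 1, enqueue [0, 3, 8]
Visit 5, enqueue [2]
Visit 0, enqueue []
Visit 3, enqueue []
Visit 8, enqueue [7]
Visit 2, enqueue []
Visit 7, enqueue []

BFS order: [6, 4, 1, 5, 0, 3, 8, 2, 7]


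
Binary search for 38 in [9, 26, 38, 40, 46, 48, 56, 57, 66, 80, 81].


Step 1: lo=0, hi=10, mid=5, val=48
Step 2: lo=0, hi=4, mid=2, val=38

Found at index 2


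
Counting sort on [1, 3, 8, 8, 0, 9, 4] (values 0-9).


Input: [1, 3, 8, 8, 0, 9, 4]
Counts: [1, 1, 0, 1, 1, 0, 0, 0, 2, 1]

Sorted: [0, 1, 3, 4, 8, 8, 9]


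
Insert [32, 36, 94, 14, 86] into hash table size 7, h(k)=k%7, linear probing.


Insert 32: h=4 -> slot 4
Insert 36: h=1 -> slot 1
Insert 94: h=3 -> slot 3
Insert 14: h=0 -> slot 0
Insert 86: h=2 -> slot 2

Table: [14, 36, 86, 94, 32, None, None]


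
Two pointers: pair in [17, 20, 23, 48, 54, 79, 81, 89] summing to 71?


lo=0(17)+hi=7(89)=106
lo=0(17)+hi=6(81)=98
lo=0(17)+hi=5(79)=96
lo=0(17)+hi=4(54)=71

Yes: 17+54=71


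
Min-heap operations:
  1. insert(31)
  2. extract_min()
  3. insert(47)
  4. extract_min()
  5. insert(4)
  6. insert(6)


insert(31) -> [31]
extract_min()->31, []
insert(47) -> [47]
extract_min()->47, []
insert(4) -> [4]
insert(6) -> [4, 6]

Final heap: [4, 6]


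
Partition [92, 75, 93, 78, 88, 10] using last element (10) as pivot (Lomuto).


Pivot: 10
Place pivot at 0: [10, 75, 93, 78, 88, 92]

Partitioned: [10, 75, 93, 78, 88, 92]


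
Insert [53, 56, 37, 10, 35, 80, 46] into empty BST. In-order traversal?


Insert 53: root
Insert 56: R from 53
Insert 37: L from 53
Insert 10: L from 53 -> L from 37
Insert 35: L from 53 -> L from 37 -> R from 10
Insert 80: R from 53 -> R from 56
Insert 46: L from 53 -> R from 37

In-order: [10, 35, 37, 46, 53, 56, 80]


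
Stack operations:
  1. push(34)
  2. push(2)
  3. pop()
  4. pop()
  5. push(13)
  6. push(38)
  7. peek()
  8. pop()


push(34) -> [34]
push(2) -> [34, 2]
pop()->2, [34]
pop()->34, []
push(13) -> [13]
push(38) -> [13, 38]
peek()->38
pop()->38, [13]

Final stack: [13]


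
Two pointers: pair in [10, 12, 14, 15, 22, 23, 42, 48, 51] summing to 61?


lo=0(10)+hi=8(51)=61

Yes: 10+51=61


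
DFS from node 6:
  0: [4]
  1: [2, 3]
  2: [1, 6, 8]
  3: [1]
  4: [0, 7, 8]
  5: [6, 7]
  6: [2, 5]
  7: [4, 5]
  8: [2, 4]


Visit 6, push [5, 2]
Visit 2, push [8, 1]
Visit 1, push [3]
Visit 3, push []
Visit 8, push [4]
Visit 4, push [7, 0]
Visit 0, push []
Visit 7, push [5]
Visit 5, push []

DFS order: [6, 2, 1, 3, 8, 4, 0, 7, 5]


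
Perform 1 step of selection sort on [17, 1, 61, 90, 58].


Initial: [17, 1, 61, 90, 58]
Step 1: min=1 at 1
  Swap: [1, 17, 61, 90, 58]

After 1 step: [1, 17, 61, 90, 58]


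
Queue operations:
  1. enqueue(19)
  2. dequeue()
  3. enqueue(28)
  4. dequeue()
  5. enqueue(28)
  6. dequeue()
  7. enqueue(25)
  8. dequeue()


enqueue(19) -> [19]
dequeue()->19, []
enqueue(28) -> [28]
dequeue()->28, []
enqueue(28) -> [28]
dequeue()->28, []
enqueue(25) -> [25]
dequeue()->25, []

Final queue: []


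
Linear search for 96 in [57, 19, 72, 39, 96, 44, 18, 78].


i=0: 57!=96
i=1: 19!=96
i=2: 72!=96
i=3: 39!=96
i=4: 96==96 found!

Found at 4, 5 comps


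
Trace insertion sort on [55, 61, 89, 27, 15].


Initial: [55, 61, 89, 27, 15]
Insert 61: [55, 61, 89, 27, 15]
Insert 89: [55, 61, 89, 27, 15]
Insert 27: [27, 55, 61, 89, 15]
Insert 15: [15, 27, 55, 61, 89]

Sorted: [15, 27, 55, 61, 89]


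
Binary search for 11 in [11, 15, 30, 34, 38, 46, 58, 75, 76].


Step 1: lo=0, hi=8, mid=4, val=38
Step 2: lo=0, hi=3, mid=1, val=15
Step 3: lo=0, hi=0, mid=0, val=11

Found at index 0


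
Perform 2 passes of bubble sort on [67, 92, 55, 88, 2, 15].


Initial: [67, 92, 55, 88, 2, 15]
Pass 1: [67, 55, 88, 2, 15, 92] (4 swaps)
Pass 2: [55, 67, 2, 15, 88, 92] (3 swaps)

After 2 passes: [55, 67, 2, 15, 88, 92]


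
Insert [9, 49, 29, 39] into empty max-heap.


Insert 9: [9]
Insert 49: [49, 9]
Insert 29: [49, 9, 29]
Insert 39: [49, 39, 29, 9]

Final heap: [49, 39, 29, 9]


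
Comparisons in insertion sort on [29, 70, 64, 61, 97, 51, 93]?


Algorithm: insertion sort
Input: [29, 70, 64, 61, 97, 51, 93]
Sorted: [29, 51, 61, 64, 70, 93, 97]

14


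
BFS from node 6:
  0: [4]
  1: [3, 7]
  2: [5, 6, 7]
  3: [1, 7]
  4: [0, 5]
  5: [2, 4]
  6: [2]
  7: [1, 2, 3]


Visit 6, enqueue [2]
Visit 2, enqueue [5, 7]
Visit 5, enqueue [4]
Visit 7, enqueue [1, 3]
Visit 4, enqueue [0]
Visit 1, enqueue []
Visit 3, enqueue []
Visit 0, enqueue []

BFS order: [6, 2, 5, 7, 4, 1, 3, 0]


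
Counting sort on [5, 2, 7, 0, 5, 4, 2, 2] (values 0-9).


Input: [5, 2, 7, 0, 5, 4, 2, 2]
Counts: [1, 0, 3, 0, 1, 2, 0, 1, 0, 0]

Sorted: [0, 2, 2, 2, 4, 5, 5, 7]


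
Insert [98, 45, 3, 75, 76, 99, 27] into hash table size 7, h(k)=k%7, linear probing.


Insert 98: h=0 -> slot 0
Insert 45: h=3 -> slot 3
Insert 3: h=3, 1 probes -> slot 4
Insert 75: h=5 -> slot 5
Insert 76: h=6 -> slot 6
Insert 99: h=1 -> slot 1
Insert 27: h=6, 3 probes -> slot 2

Table: [98, 99, 27, 45, 3, 75, 76]


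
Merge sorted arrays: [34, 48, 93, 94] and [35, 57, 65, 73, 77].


Take 34 from A
Take 35 from B
Take 48 from A
Take 57 from B
Take 65 from B
Take 73 from B
Take 77 from B

Merged: [34, 35, 48, 57, 65, 73, 77, 93, 94]


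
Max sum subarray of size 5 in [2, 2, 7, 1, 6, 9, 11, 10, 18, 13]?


[0:5]: 18
[1:6]: 25
[2:7]: 34
[3:8]: 37
[4:9]: 54
[5:10]: 61

Max: 61 at [5:10]


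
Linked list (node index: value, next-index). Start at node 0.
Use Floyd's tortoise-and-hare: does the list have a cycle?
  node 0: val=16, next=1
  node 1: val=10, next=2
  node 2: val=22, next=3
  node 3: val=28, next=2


Floyd's tortoise (slow, +1) and hare (fast, +2):
  init: slow=0, fast=0
  step 1: slow=1, fast=2
  step 2: slow=2, fast=2
  slow == fast at node 2: cycle detected

Cycle: yes


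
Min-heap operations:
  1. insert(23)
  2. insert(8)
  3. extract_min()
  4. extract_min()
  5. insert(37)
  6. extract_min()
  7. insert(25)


insert(23) -> [23]
insert(8) -> [8, 23]
extract_min()->8, [23]
extract_min()->23, []
insert(37) -> [37]
extract_min()->37, []
insert(25) -> [25]

Final heap: [25]


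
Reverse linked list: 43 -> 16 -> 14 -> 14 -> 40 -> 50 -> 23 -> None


Step 1: curr=43, set curr.next=prev(None) | reversed so far: 43
Step 2: curr=16, set curr.next=prev(43) | reversed so far: 16 -> 43
Step 3: curr=14, set curr.next=prev(16) | reversed so far: 14 -> 16 -> 43
Step 4: curr=14, set curr.next=prev(14) | reversed so far: 14 -> 14 -> 16 -> 43
Step 5: curr=40, set curr.next=prev(14) | reversed so far: 40 -> 14 -> 14 -> 16 -> 43
Step 6: curr=50, set curr.next=prev(40) | reversed so far: 50 -> 40 -> 14 -> 14 -> 16 -> 43
Step 7: curr=23, set curr.next=prev(50) | reversed so far: 23 -> 50 -> 40 -> 14 -> 14 -> 16 -> 43

23 -> 50 -> 40 -> 14 -> 14 -> 16 -> 43 -> None


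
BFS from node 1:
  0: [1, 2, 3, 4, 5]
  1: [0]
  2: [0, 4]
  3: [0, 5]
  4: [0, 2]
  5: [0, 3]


Visit 1, enqueue [0]
Visit 0, enqueue [2, 3, 4, 5]
Visit 2, enqueue []
Visit 3, enqueue []
Visit 4, enqueue []
Visit 5, enqueue []

BFS order: [1, 0, 2, 3, 4, 5]


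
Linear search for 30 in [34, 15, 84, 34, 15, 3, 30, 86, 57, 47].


i=0: 34!=30
i=1: 15!=30
i=2: 84!=30
i=3: 34!=30
i=4: 15!=30
i=5: 3!=30
i=6: 30==30 found!

Found at 6, 7 comps


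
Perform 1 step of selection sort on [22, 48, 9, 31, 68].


Initial: [22, 48, 9, 31, 68]
Step 1: min=9 at 2
  Swap: [9, 48, 22, 31, 68]

After 1 step: [9, 48, 22, 31, 68]


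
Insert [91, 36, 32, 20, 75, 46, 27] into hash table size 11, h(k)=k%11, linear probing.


Insert 91: h=3 -> slot 3
Insert 36: h=3, 1 probes -> slot 4
Insert 32: h=10 -> slot 10
Insert 20: h=9 -> slot 9
Insert 75: h=9, 2 probes -> slot 0
Insert 46: h=2 -> slot 2
Insert 27: h=5 -> slot 5

Table: [75, None, 46, 91, 36, 27, None, None, None, 20, 32]


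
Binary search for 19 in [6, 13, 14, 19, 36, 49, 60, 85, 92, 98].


Step 1: lo=0, hi=9, mid=4, val=36
Step 2: lo=0, hi=3, mid=1, val=13
Step 3: lo=2, hi=3, mid=2, val=14
Step 4: lo=3, hi=3, mid=3, val=19

Found at index 3


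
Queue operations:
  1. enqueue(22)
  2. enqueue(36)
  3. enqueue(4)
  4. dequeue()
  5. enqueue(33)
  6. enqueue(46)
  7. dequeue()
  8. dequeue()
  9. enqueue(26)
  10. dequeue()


enqueue(22) -> [22]
enqueue(36) -> [22, 36]
enqueue(4) -> [22, 36, 4]
dequeue()->22, [36, 4]
enqueue(33) -> [36, 4, 33]
enqueue(46) -> [36, 4, 33, 46]
dequeue()->36, [4, 33, 46]
dequeue()->4, [33, 46]
enqueue(26) -> [33, 46, 26]
dequeue()->33, [46, 26]

Final queue: [46, 26]


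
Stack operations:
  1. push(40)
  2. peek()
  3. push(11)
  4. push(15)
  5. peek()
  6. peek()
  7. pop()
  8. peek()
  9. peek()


push(40) -> [40]
peek()->40
push(11) -> [40, 11]
push(15) -> [40, 11, 15]
peek()->15
peek()->15
pop()->15, [40, 11]
peek()->11
peek()->11

Final stack: [40, 11]


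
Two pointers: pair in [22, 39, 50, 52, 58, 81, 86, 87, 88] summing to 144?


lo=0(22)+hi=8(88)=110
lo=1(39)+hi=8(88)=127
lo=2(50)+hi=8(88)=138
lo=3(52)+hi=8(88)=140
lo=4(58)+hi=8(88)=146
lo=4(58)+hi=7(87)=145
lo=4(58)+hi=6(86)=144

Yes: 58+86=144


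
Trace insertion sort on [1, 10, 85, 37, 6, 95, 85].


Initial: [1, 10, 85, 37, 6, 95, 85]
Insert 10: [1, 10, 85, 37, 6, 95, 85]
Insert 85: [1, 10, 85, 37, 6, 95, 85]
Insert 37: [1, 10, 37, 85, 6, 95, 85]
Insert 6: [1, 6, 10, 37, 85, 95, 85]
Insert 95: [1, 6, 10, 37, 85, 95, 85]
Insert 85: [1, 6, 10, 37, 85, 85, 95]

Sorted: [1, 6, 10, 37, 85, 85, 95]


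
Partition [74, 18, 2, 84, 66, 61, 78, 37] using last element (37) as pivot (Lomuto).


Pivot: 37
  18 <= 37: swap -> [18, 74, 2, 84, 66, 61, 78, 37]
  2 <= 37: swap -> [18, 2, 74, 84, 66, 61, 78, 37]
Place pivot at 2: [18, 2, 37, 84, 66, 61, 78, 74]

Partitioned: [18, 2, 37, 84, 66, 61, 78, 74]


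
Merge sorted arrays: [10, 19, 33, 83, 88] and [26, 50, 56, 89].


Take 10 from A
Take 19 from A
Take 26 from B
Take 33 from A
Take 50 from B
Take 56 from B
Take 83 from A
Take 88 from A

Merged: [10, 19, 26, 33, 50, 56, 83, 88, 89]


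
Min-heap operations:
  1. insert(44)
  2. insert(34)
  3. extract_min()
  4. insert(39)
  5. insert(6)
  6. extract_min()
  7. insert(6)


insert(44) -> [44]
insert(34) -> [34, 44]
extract_min()->34, [44]
insert(39) -> [39, 44]
insert(6) -> [6, 44, 39]
extract_min()->6, [39, 44]
insert(6) -> [6, 44, 39]

Final heap: [6, 44, 39]


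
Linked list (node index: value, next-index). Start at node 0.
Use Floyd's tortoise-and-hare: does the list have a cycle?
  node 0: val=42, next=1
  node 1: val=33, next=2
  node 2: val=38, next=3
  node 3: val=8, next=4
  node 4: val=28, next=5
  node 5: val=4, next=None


Floyd's tortoise (slow, +1) and hare (fast, +2):
  init: slow=0, fast=0
  step 1: slow=1, fast=2
  step 2: slow=2, fast=4
  step 3: fast 4->5->None, no cycle

Cycle: no


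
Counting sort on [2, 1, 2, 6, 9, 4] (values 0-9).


Input: [2, 1, 2, 6, 9, 4]
Counts: [0, 1, 2, 0, 1, 0, 1, 0, 0, 1]

Sorted: [1, 2, 2, 4, 6, 9]


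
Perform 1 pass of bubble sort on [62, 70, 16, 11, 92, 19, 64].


Initial: [62, 70, 16, 11, 92, 19, 64]
Pass 1: [62, 16, 11, 70, 19, 64, 92] (4 swaps)

After 1 pass: [62, 16, 11, 70, 19, 64, 92]


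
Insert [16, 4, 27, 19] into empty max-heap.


Insert 16: [16]
Insert 4: [16, 4]
Insert 27: [27, 4, 16]
Insert 19: [27, 19, 16, 4]

Final heap: [27, 19, 16, 4]


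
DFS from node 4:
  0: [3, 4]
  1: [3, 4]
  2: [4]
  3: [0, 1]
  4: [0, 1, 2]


Visit 4, push [2, 1, 0]
Visit 0, push [3]
Visit 3, push [1]
Visit 1, push []
Visit 2, push []

DFS order: [4, 0, 3, 1, 2]


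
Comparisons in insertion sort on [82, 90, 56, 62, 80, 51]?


Algorithm: insertion sort
Input: [82, 90, 56, 62, 80, 51]
Sorted: [51, 56, 62, 80, 82, 90]

14


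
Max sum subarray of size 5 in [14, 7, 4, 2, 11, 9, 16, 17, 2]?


[0:5]: 38
[1:6]: 33
[2:7]: 42
[3:8]: 55
[4:9]: 55

Max: 55 at [3:8]


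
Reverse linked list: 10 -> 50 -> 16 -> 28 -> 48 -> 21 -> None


Step 1: curr=10, set curr.next=prev(None) | reversed so far: 10
Step 2: curr=50, set curr.next=prev(10) | reversed so far: 50 -> 10
Step 3: curr=16, set curr.next=prev(50) | reversed so far: 16 -> 50 -> 10
Step 4: curr=28, set curr.next=prev(16) | reversed so far: 28 -> 16 -> 50 -> 10
Step 5: curr=48, set curr.next=prev(28) | reversed so far: 48 -> 28 -> 16 -> 50 -> 10
Step 6: curr=21, set curr.next=prev(48) | reversed so far: 21 -> 48 -> 28 -> 16 -> 50 -> 10

21 -> 48 -> 28 -> 16 -> 50 -> 10 -> None


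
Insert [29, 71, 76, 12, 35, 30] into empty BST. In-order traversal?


Insert 29: root
Insert 71: R from 29
Insert 76: R from 29 -> R from 71
Insert 12: L from 29
Insert 35: R from 29 -> L from 71
Insert 30: R from 29 -> L from 71 -> L from 35

In-order: [12, 29, 30, 35, 71, 76]


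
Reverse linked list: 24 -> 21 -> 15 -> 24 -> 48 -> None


Step 1: curr=24, set curr.next=prev(None) | reversed so far: 24
Step 2: curr=21, set curr.next=prev(24) | reversed so far: 21 -> 24
Step 3: curr=15, set curr.next=prev(21) | reversed so far: 15 -> 21 -> 24
Step 4: curr=24, set curr.next=prev(15) | reversed so far: 24 -> 15 -> 21 -> 24
Step 5: curr=48, set curr.next=prev(24) | reversed so far: 48 -> 24 -> 15 -> 21 -> 24

48 -> 24 -> 15 -> 21 -> 24 -> None


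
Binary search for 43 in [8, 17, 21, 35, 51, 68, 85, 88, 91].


Step 1: lo=0, hi=8, mid=4, val=51
Step 2: lo=0, hi=3, mid=1, val=17
Step 3: lo=2, hi=3, mid=2, val=21
Step 4: lo=3, hi=3, mid=3, val=35

Not found


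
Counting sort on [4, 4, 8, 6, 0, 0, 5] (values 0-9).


Input: [4, 4, 8, 6, 0, 0, 5]
Counts: [2, 0, 0, 0, 2, 1, 1, 0, 1, 0]

Sorted: [0, 0, 4, 4, 5, 6, 8]


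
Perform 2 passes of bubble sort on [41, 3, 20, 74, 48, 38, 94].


Initial: [41, 3, 20, 74, 48, 38, 94]
Pass 1: [3, 20, 41, 48, 38, 74, 94] (4 swaps)
Pass 2: [3, 20, 41, 38, 48, 74, 94] (1 swaps)

After 2 passes: [3, 20, 41, 38, 48, 74, 94]


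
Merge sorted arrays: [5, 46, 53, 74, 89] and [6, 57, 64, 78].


Take 5 from A
Take 6 from B
Take 46 from A
Take 53 from A
Take 57 from B
Take 64 from B
Take 74 from A
Take 78 from B

Merged: [5, 6, 46, 53, 57, 64, 74, 78, 89]


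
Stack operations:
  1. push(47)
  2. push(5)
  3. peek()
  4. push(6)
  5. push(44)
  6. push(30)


push(47) -> [47]
push(5) -> [47, 5]
peek()->5
push(6) -> [47, 5, 6]
push(44) -> [47, 5, 6, 44]
push(30) -> [47, 5, 6, 44, 30]

Final stack: [47, 5, 6, 44, 30]


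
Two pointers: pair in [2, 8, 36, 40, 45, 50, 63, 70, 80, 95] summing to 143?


lo=0(2)+hi=9(95)=97
lo=1(8)+hi=9(95)=103
lo=2(36)+hi=9(95)=131
lo=3(40)+hi=9(95)=135
lo=4(45)+hi=9(95)=140
lo=5(50)+hi=9(95)=145
lo=5(50)+hi=8(80)=130
lo=6(63)+hi=8(80)=143

Yes: 63+80=143


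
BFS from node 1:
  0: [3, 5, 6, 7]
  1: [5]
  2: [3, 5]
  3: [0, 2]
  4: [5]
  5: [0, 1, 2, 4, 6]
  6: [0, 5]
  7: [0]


Visit 1, enqueue [5]
Visit 5, enqueue [0, 2, 4, 6]
Visit 0, enqueue [3, 7]
Visit 2, enqueue []
Visit 4, enqueue []
Visit 6, enqueue []
Visit 3, enqueue []
Visit 7, enqueue []

BFS order: [1, 5, 0, 2, 4, 6, 3, 7]


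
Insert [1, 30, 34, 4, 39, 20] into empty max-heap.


Insert 1: [1]
Insert 30: [30, 1]
Insert 34: [34, 1, 30]
Insert 4: [34, 4, 30, 1]
Insert 39: [39, 34, 30, 1, 4]
Insert 20: [39, 34, 30, 1, 4, 20]

Final heap: [39, 34, 30, 1, 4, 20]


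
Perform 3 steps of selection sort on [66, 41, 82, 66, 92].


Initial: [66, 41, 82, 66, 92]
Step 1: min=41 at 1
  Swap: [41, 66, 82, 66, 92]
Step 2: min=66 at 1
  Swap: [41, 66, 82, 66, 92]
Step 3: min=66 at 3
  Swap: [41, 66, 66, 82, 92]

After 3 steps: [41, 66, 66, 82, 92]


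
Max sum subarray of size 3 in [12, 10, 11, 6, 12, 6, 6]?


[0:3]: 33
[1:4]: 27
[2:5]: 29
[3:6]: 24
[4:7]: 24

Max: 33 at [0:3]


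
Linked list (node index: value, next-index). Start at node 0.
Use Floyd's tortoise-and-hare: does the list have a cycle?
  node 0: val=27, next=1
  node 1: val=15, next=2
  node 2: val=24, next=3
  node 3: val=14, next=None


Floyd's tortoise (slow, +1) and hare (fast, +2):
  init: slow=0, fast=0
  step 1: slow=1, fast=2
  step 2: fast 2->3->None, no cycle

Cycle: no


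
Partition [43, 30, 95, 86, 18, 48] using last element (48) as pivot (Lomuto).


Pivot: 48
  43 <= 48: advance i (no swap)
  30 <= 48: advance i (no swap)
  18 <= 48: swap -> [43, 30, 18, 86, 95, 48]
Place pivot at 3: [43, 30, 18, 48, 95, 86]

Partitioned: [43, 30, 18, 48, 95, 86]


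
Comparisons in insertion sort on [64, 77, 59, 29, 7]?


Algorithm: insertion sort
Input: [64, 77, 59, 29, 7]
Sorted: [7, 29, 59, 64, 77]

10


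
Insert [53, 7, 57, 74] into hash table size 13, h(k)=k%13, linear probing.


Insert 53: h=1 -> slot 1
Insert 7: h=7 -> slot 7
Insert 57: h=5 -> slot 5
Insert 74: h=9 -> slot 9

Table: [None, 53, None, None, None, 57, None, 7, None, 74, None, None, None]


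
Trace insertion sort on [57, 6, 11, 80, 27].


Initial: [57, 6, 11, 80, 27]
Insert 6: [6, 57, 11, 80, 27]
Insert 11: [6, 11, 57, 80, 27]
Insert 80: [6, 11, 57, 80, 27]
Insert 27: [6, 11, 27, 57, 80]

Sorted: [6, 11, 27, 57, 80]


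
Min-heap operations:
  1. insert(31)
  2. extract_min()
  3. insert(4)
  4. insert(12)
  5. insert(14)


insert(31) -> [31]
extract_min()->31, []
insert(4) -> [4]
insert(12) -> [4, 12]
insert(14) -> [4, 12, 14]

Final heap: [4, 12, 14]


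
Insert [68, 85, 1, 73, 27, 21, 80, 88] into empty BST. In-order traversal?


Insert 68: root
Insert 85: R from 68
Insert 1: L from 68
Insert 73: R from 68 -> L from 85
Insert 27: L from 68 -> R from 1
Insert 21: L from 68 -> R from 1 -> L from 27
Insert 80: R from 68 -> L from 85 -> R from 73
Insert 88: R from 68 -> R from 85

In-order: [1, 21, 27, 68, 73, 80, 85, 88]


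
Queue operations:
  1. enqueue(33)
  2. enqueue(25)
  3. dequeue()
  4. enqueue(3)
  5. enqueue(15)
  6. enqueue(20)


enqueue(33) -> [33]
enqueue(25) -> [33, 25]
dequeue()->33, [25]
enqueue(3) -> [25, 3]
enqueue(15) -> [25, 3, 15]
enqueue(20) -> [25, 3, 15, 20]

Final queue: [25, 3, 15, 20]


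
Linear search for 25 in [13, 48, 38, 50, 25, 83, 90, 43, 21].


i=0: 13!=25
i=1: 48!=25
i=2: 38!=25
i=3: 50!=25
i=4: 25==25 found!

Found at 4, 5 comps


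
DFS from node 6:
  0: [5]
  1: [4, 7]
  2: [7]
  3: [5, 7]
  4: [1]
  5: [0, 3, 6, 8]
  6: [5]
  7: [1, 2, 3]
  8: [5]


Visit 6, push [5]
Visit 5, push [8, 3, 0]
Visit 0, push []
Visit 3, push [7]
Visit 7, push [2, 1]
Visit 1, push [4]
Visit 4, push []
Visit 2, push []
Visit 8, push []

DFS order: [6, 5, 0, 3, 7, 1, 4, 2, 8]


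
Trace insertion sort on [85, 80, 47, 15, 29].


Initial: [85, 80, 47, 15, 29]
Insert 80: [80, 85, 47, 15, 29]
Insert 47: [47, 80, 85, 15, 29]
Insert 15: [15, 47, 80, 85, 29]
Insert 29: [15, 29, 47, 80, 85]

Sorted: [15, 29, 47, 80, 85]


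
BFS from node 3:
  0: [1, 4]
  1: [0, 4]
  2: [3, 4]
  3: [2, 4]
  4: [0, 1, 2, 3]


Visit 3, enqueue [2, 4]
Visit 2, enqueue []
Visit 4, enqueue [0, 1]
Visit 0, enqueue []
Visit 1, enqueue []

BFS order: [3, 2, 4, 0, 1]


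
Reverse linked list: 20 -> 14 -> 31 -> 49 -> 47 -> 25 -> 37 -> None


Step 1: curr=20, set curr.next=prev(None) | reversed so far: 20
Step 2: curr=14, set curr.next=prev(20) | reversed so far: 14 -> 20
Step 3: curr=31, set curr.next=prev(14) | reversed so far: 31 -> 14 -> 20
Step 4: curr=49, set curr.next=prev(31) | reversed so far: 49 -> 31 -> 14 -> 20
Step 5: curr=47, set curr.next=prev(49) | reversed so far: 47 -> 49 -> 31 -> 14 -> 20
Step 6: curr=25, set curr.next=prev(47) | reversed so far: 25 -> 47 -> 49 -> 31 -> 14 -> 20
Step 7: curr=37, set curr.next=prev(25) | reversed so far: 37 -> 25 -> 47 -> 49 -> 31 -> 14 -> 20

37 -> 25 -> 47 -> 49 -> 31 -> 14 -> 20 -> None


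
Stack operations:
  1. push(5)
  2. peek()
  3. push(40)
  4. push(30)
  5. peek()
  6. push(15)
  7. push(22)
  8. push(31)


push(5) -> [5]
peek()->5
push(40) -> [5, 40]
push(30) -> [5, 40, 30]
peek()->30
push(15) -> [5, 40, 30, 15]
push(22) -> [5, 40, 30, 15, 22]
push(31) -> [5, 40, 30, 15, 22, 31]

Final stack: [5, 40, 30, 15, 22, 31]


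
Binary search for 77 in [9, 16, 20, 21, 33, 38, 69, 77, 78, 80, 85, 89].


Step 1: lo=0, hi=11, mid=5, val=38
Step 2: lo=6, hi=11, mid=8, val=78
Step 3: lo=6, hi=7, mid=6, val=69
Step 4: lo=7, hi=7, mid=7, val=77

Found at index 7


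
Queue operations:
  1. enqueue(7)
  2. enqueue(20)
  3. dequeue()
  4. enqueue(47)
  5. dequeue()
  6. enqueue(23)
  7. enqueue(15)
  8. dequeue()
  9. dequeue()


enqueue(7) -> [7]
enqueue(20) -> [7, 20]
dequeue()->7, [20]
enqueue(47) -> [20, 47]
dequeue()->20, [47]
enqueue(23) -> [47, 23]
enqueue(15) -> [47, 23, 15]
dequeue()->47, [23, 15]
dequeue()->23, [15]

Final queue: [15]


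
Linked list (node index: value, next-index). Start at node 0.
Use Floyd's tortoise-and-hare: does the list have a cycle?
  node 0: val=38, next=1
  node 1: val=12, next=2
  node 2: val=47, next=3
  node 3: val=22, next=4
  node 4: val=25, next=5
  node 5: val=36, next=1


Floyd's tortoise (slow, +1) and hare (fast, +2):
  init: slow=0, fast=0
  step 1: slow=1, fast=2
  step 2: slow=2, fast=4
  step 3: slow=3, fast=1
  step 4: slow=4, fast=3
  step 5: slow=5, fast=5
  slow == fast at node 5: cycle detected

Cycle: yes


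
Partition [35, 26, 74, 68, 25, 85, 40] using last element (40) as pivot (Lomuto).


Pivot: 40
  35 <= 40: advance i (no swap)
  26 <= 40: advance i (no swap)
  25 <= 40: swap -> [35, 26, 25, 68, 74, 85, 40]
Place pivot at 3: [35, 26, 25, 40, 74, 85, 68]

Partitioned: [35, 26, 25, 40, 74, 85, 68]


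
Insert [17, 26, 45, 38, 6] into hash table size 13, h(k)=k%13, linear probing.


Insert 17: h=4 -> slot 4
Insert 26: h=0 -> slot 0
Insert 45: h=6 -> slot 6
Insert 38: h=12 -> slot 12
Insert 6: h=6, 1 probes -> slot 7

Table: [26, None, None, None, 17, None, 45, 6, None, None, None, None, 38]
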